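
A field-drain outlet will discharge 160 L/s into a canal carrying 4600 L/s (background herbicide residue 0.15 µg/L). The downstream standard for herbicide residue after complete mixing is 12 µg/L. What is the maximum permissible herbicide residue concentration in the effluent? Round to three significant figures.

At the limit, (Qr·Cr + Qe·Cₑ)/(Qr + Qe) = 12:
Cₑ = (4760·12 − 4600·0.1500) / 160.0 = 352.7 µg/L.

353 µg/L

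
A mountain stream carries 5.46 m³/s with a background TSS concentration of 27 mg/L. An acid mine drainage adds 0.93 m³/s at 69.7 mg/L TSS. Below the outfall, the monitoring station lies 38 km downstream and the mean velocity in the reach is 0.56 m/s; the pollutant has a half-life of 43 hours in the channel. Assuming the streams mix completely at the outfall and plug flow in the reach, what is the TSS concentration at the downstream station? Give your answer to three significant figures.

Flow-weighted average: C = (5.460·27.00 + 0.9300·69.70) / 6.390 = 212.2/6.390 = 33.21 mg/L.
Travel time t = 38·1000 / 0.56 = 67860 s = 18.85 h.
Half-life 43 h → k = ln 2 / 43 = 0.01612 h⁻¹ = 0.3869 d⁻¹.
First-order decay: C = 33.21·exp(−k·t) = 33.21·0.7380 = 24.51 mg/L.

24.5 mg/L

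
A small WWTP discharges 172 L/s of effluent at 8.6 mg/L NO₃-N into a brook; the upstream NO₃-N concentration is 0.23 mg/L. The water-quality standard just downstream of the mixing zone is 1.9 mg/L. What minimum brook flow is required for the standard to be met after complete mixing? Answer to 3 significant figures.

Set C_mix = 1.9: (Q·0.2300 + 172.0·8.600) / (Q + 172.0) = 1.9
→ Q = 172.0·(8.600 − 1.9)/(1.9 − 0.2300) = 690.1 L/s.

690 L/s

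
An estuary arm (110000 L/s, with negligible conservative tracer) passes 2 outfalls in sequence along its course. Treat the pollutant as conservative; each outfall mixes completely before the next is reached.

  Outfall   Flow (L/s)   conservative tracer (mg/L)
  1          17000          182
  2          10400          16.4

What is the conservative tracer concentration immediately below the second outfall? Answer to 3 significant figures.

23.8 mg/L

After outfall 1: Q = 110000 + 17000 = 127000 L/s; C = (110000·0 + 17000·182.0)/127000 = 24.36 mg/L.
After outfall 2: Q = 127000 + 10400 = 137400 L/s; C = (127000·24.36 + 10400·16.40)/137400 = 23.76 mg/L.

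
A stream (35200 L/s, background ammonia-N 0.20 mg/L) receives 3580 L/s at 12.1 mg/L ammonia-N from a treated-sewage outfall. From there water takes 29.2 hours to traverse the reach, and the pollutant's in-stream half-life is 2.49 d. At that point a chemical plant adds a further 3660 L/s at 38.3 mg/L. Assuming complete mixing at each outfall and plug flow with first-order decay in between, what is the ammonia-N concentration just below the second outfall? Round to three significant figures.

Flow-weighted average: C = (35200·0.2000 + 3580·12.10) / 38780 = 50360/38780 = 1.299 mg/L; combined flow 38780 L/s.
Half-life 2.49 d → k = ln 2 / 2.49 = 0.2784 d⁻¹.
First-order decay: C = 1.299·exp(−k·t) = 1.299·0.7127 = 0.9255 mg/L.
Second outfall: C = (38780·0.9255 + 3660·38.30)/42440 = 4.149 mg/L.

4.15 mg/L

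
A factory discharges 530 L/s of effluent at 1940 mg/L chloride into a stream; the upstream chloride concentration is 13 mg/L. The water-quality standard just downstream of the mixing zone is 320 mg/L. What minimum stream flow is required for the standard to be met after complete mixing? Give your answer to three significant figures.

Set C_mix = 320: (Q·13.00 + 530.0·1940) / (Q + 530.0) = 320
→ Q = 530.0·(1940 − 320)/(320 − 13.00) = 2797 L/s.

2800 L/s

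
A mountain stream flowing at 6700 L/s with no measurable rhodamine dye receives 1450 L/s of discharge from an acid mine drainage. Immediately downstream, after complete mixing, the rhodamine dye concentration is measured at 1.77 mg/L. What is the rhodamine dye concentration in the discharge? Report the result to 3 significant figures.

9.95 mg/L

Mass balance: 6700·0 + 1450·Cₑ = 8150·1.770
→ Cₑ = (8150·1.770 − 6700·0) / 1450 = 9.949 mg/L.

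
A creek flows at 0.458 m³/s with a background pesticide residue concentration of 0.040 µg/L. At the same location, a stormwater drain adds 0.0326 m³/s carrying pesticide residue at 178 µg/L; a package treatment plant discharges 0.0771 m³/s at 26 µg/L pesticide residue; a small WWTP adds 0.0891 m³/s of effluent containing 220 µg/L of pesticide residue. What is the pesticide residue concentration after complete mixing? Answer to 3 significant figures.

41.8 µg/L

Mass balance: C = (0.4580·0.04000 + 0.03260·178.0 + 0.07710·26.00 + 0.08910·220.0) / 0.6568 = 27.43/0.6568 = 41.76 µg/L.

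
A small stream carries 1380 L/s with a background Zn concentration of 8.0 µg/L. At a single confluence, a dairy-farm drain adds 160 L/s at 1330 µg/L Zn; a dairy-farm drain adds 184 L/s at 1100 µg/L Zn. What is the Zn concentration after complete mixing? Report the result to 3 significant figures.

247 µg/L

Conservation of mass: C = (1380·8.000 + 160.0·1330 + 184.0·1100) / 1724 = 426200/1724 = 247.2 µg/L.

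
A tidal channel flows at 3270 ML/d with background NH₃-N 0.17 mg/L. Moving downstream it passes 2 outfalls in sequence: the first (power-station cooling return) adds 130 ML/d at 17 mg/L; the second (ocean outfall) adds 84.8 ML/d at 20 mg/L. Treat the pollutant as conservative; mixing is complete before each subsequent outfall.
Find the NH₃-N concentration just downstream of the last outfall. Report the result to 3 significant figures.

1.28 mg/L

After outfall 1: Q = 3270 + 130.0 = 3400 ML/d; C = (3270·0.1700 + 130.0·17.00)/3400 = 0.8135 mg/L.
After outfall 2: Q = 3400 + 84.80 = 3485 ML/d; C = (3400·0.8135 + 84.80·20.00)/3485 = 1.280 mg/L.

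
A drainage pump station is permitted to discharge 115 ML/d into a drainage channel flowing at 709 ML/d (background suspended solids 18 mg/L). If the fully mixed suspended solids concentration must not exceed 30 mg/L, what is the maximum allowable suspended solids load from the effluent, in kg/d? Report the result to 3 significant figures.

12000 kg/d

Mass balance at the limit: 709.0·18.00 + 115.0·Cₑ = 824.0·30 → Cₑ = 104.0 mg/L.
115.0 ML/d = 1.331 m³/s. Load = 1.331 m³/s × 104.0 g/m³ × 86 400 s/d = 11960 kg/d.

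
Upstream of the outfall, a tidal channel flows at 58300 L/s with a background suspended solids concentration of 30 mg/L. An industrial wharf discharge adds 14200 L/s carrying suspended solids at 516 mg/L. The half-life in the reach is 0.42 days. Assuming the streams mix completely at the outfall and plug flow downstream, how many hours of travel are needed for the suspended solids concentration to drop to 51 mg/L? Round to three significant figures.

Mixed concentration C = ΣQC/ΣQ = (58300·30.00 + 14200·516.0) / 72500 = 9076000/72500 = 125.2 mg/L.
Half-life 0.42 d → k = ln 2 / 0.42 = 1.650 d⁻¹.
125.2·exp(−k·t) = 51 → t = ln(125.2/51)/k = 47010 s = 13.06 h.

13.1 h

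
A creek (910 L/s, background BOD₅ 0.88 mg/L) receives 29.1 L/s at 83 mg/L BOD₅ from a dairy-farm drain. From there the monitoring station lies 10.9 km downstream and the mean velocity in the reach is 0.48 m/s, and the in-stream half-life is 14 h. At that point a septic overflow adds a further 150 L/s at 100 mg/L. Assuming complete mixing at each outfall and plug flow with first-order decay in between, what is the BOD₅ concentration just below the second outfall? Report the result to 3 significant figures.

Conservation of mass: C = (910.0·0.8800 + 29.10·83.00) / 939.1 = 3216/939.1 = 3.425 mg/L; combined flow 939.1 L/s.
Travel time t = 10.9·1000 / 0.48 = 22710 s = 6.308 h.
Half-life 14 h → k = ln 2 / 14 = 0.04951 h⁻¹ = 1.188 d⁻¹.
First-order decay: C = 3.425·exp(−k·t) = 3.425·0.7318 = 2.506 mg/L.
At the second outfall, C = (939.1·2.506 + 150.0·100.0) / (939.1 + 150.0) = 15.93 mg/L.

15.9 mg/L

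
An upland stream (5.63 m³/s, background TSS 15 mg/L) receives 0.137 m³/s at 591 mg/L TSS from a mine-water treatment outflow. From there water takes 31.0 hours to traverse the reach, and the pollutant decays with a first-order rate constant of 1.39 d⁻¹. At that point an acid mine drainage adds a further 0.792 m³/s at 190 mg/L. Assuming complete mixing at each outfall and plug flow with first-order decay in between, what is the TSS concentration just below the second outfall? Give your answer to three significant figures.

27.1 mg/L

Conservation of mass: C = (5.630·15.00 + 0.1370·591.0) / 5.767 = 165.4/5.767 = 28.68 mg/L; combined flow 5.767 m³/s.
Decay over the reach: 28.68·exp(−kt) = 28.68·0.1661 = 4.763 mg/L.
At the second outfall, C = (5.767·4.763 + 0.7920·190.0) / (5.767 + 0.7920) = 27.13 mg/L.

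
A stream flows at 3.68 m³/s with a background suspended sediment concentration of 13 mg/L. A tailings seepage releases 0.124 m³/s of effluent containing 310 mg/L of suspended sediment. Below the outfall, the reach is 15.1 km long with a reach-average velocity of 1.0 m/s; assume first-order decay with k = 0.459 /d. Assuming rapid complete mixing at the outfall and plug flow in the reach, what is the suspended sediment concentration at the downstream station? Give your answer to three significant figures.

Mass balance: C = (3.680·13.00 + 0.1240·310.0) / 3.804 = 86.28/3.804 = 22.68 mg/L.
Travel time t = 15.1·1000 / 1.0 = 15100 s = 4.194 h.
Decay over the reach: 22.68·exp(−kt) = 22.68·0.9229 = 20.93 mg/L.

20.9 mg/L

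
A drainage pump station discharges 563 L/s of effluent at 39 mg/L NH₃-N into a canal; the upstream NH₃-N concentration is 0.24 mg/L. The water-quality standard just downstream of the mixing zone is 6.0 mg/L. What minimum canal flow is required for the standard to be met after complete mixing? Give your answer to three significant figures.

3230 L/s

Set C_mix = 6.0: (Q·0.2400 + 563.0·39.00) / (Q + 563.0) = 6.0
→ Q = 563.0·(39.00 − 6.0)/(6.0 − 0.2400) = 3226 L/s.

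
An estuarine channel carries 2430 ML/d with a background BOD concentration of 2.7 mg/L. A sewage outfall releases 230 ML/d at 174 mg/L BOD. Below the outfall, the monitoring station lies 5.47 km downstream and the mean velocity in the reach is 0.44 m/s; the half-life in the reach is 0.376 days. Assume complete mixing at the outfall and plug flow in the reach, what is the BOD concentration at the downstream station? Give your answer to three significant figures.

Mass balance: C = (2430·2.700 + 230.0·174.0) / 2660 = 46580/2660 = 17.51 mg/L.
Travel time t = 5.47·1000 / 0.44 = 12430 s = 3.453 h.
Half-life 0.376 d → k = ln 2 / 0.376 = 1.843 d⁻¹.
After decay, C = 17.51 × e^(−kt) = 17.51 × 0.7670 = 13.43 mg/L.

13.4 mg/L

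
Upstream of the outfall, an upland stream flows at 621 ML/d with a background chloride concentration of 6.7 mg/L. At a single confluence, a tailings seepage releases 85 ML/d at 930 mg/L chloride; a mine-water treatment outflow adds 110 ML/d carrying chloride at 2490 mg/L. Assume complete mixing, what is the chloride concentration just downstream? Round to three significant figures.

438 mg/L

Mass balance: C = (621.0·6.700 + 85.00·930.0 + 110.0·2490) / 816.0 = 357100/816.0 = 437.6 mg/L.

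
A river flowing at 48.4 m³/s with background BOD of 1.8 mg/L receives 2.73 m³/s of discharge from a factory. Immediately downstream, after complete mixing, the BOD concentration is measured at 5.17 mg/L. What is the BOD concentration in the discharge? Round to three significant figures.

64.9 mg/L

Mass balance: 48.40·1.800 + 2.730·Cₑ = 51.13·5.170
→ Cₑ = (51.13·5.170 − 48.40·1.800) / 2.730 = 64.92 mg/L.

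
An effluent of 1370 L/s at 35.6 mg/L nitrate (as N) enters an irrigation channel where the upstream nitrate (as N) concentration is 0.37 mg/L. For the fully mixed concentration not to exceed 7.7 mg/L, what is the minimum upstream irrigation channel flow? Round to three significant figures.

Set C_mix = 7.7: (Q·0.3700 + 1370·35.60) / (Q + 1370) = 7.7
→ Q = 1370·(35.60 − 7.7)/(7.7 − 0.3700) = 5215 L/s.

5210 L/s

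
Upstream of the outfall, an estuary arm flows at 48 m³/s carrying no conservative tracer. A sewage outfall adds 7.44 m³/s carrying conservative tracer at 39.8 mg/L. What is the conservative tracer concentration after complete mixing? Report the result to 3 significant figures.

Flow-weighted average: C = (48.00·0 + 7.440·39.80) / 55.44 = 296.1/55.44 = 5.341 mg/L.

5.34 mg/L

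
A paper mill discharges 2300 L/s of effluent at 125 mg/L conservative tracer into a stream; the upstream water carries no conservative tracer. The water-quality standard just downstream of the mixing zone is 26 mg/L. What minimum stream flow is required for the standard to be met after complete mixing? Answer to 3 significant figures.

8760 L/s

Set C_mix = 26: (Q·0 + 2300·125.0) / (Q + 2300) = 26
→ Q = 2300·(125.0 − 26)/(26 − 0) = 8758 L/s.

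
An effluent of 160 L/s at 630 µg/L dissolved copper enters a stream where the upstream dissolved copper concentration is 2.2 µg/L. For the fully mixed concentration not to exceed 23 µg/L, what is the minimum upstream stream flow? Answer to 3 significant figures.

Set C_mix = 23: (Q·2.200 + 160.0·630.0) / (Q + 160.0) = 23
→ Q = 160.0·(630.0 − 23)/(23 − 2.200) = 4669 L/s.

4670 L/s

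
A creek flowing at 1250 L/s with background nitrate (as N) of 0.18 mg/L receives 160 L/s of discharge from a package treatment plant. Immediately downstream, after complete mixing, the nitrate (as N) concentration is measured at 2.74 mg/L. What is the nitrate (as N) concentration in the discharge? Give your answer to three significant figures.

22.7 mg/L

Mass balance: 1250·0.1800 + 160.0·Cₑ = 1410·2.740
→ Cₑ = (1410·2.740 − 1250·0.1800) / 160.0 = 22.74 mg/L.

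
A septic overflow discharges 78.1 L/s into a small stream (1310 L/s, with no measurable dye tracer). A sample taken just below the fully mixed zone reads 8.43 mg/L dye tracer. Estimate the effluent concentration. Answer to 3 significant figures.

Mass balance: 1310·0 + 78.10·Cₑ = 1388·8.430
→ Cₑ = (1388·8.430 − 1310·0) / 78.10 = 149.8 mg/L.

150 mg/L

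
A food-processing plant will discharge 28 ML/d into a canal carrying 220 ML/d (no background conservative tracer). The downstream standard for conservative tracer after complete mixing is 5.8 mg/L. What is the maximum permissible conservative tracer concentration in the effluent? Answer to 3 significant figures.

At the limit, (Qr·Cr + Qe·Cₑ)/(Qr + Qe) = 5.8:
Cₑ = (248.0·5.8 − 220.0·0) / 28.00 = 51.37 mg/L.

51.4 mg/L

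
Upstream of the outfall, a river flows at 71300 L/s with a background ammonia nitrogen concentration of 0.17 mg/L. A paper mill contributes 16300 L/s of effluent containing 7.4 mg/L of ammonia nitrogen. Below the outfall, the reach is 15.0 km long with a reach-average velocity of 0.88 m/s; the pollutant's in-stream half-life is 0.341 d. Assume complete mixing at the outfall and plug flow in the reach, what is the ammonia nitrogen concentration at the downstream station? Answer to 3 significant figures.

1.01 mg/L

Mass balance: C = (71300·0.1700 + 16300·7.400) / 87600 = 132700/87600 = 1.515 mg/L.
Travel time t = 15.0·1000 / 0.88 = 17050 s = 4.735 h.
Half-life 0.341 d → k = ln 2 / 0.341 = 2.033 d⁻¹.
First-order decay: C = 1.515·exp(−k·t) = 1.515·0.6696 = 1.015 mg/L.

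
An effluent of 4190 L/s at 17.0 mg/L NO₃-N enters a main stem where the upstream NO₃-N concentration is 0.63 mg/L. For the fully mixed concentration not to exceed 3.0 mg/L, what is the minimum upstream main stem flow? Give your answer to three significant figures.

Set C_mix = 3.0: (Q·0.6300 + 4190·17.00) / (Q + 4190) = 3.0
→ Q = 4190·(17.00 − 3.0)/(3.0 − 0.6300) = 24750 L/s.

24800 L/s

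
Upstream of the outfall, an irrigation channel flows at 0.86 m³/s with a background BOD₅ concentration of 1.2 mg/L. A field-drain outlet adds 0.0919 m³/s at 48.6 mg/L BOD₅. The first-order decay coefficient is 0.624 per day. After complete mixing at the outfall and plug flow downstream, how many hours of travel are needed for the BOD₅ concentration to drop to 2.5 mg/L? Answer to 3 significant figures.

32.2 h

Flow-weighted average: C = (0.8600·1.200 + 0.09190·48.60) / 0.9519 = 5.498/0.9519 = 5.776 mg/L.
5.776·exp(−k·t) = 2.5 → t = ln(5.776/2.5)/k = 116000 s = 32.21 h.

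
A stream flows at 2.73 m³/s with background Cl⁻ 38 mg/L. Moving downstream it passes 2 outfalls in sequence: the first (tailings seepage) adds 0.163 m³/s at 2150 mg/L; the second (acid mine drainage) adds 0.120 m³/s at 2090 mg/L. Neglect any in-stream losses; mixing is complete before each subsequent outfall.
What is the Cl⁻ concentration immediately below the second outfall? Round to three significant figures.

234 mg/L

Below outfall 1: Q → 2.893 m³/s, C = (2.730·38.00 + 0.1630·2150)/2.893 = 157.0 mg/L.
Below outfall 2: Q → 3.013 m³/s, C = (2.893·157.0 + 0.1200·2090)/3.013 = 234.0 mg/L.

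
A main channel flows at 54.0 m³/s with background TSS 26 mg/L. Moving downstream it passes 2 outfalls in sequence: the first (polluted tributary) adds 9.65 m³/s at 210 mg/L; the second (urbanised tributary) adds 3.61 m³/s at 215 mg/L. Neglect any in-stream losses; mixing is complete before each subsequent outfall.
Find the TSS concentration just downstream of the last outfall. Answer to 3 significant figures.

After outfall 1: Q = 54.00 + 9.650 = 63.65 m³/s; C = (54.00·26.00 + 9.650·210.0)/63.65 = 53.90 mg/L.
After outfall 2: Q = 63.65 + 3.610 = 67.26 m³/s; C = (63.65·53.90 + 3.610·215.0)/67.26 = 62.54 mg/L.

62.5 mg/L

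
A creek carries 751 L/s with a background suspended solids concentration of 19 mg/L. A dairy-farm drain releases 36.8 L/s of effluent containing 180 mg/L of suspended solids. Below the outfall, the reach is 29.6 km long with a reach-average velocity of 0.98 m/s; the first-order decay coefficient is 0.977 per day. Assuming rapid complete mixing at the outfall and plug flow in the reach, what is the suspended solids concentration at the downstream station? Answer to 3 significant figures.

Flow-weighted average: C = (751.0·19.00 + 36.80·180.0) / 787.8 = 20890/787.8 = 26.52 mg/L.
Travel time t = 29.6·1000 / 0.98 = 30200 s = 8.390 h.
First-order decay: C = 26.52·exp(−k·t) = 26.52·0.7107 = 18.85 mg/L.

18.8 mg/L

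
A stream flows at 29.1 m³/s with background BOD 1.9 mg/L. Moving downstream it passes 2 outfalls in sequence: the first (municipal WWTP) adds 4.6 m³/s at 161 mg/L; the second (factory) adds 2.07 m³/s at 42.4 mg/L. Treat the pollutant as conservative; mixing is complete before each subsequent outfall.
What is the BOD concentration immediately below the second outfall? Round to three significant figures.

Below outfall 1: Q → 33.70 m³/s, C = (29.10·1.900 + 4.600·161.0)/33.70 = 23.62 mg/L.
Below outfall 2: Q → 35.77 m³/s, C = (33.70·23.62 + 2.070·42.40)/35.77 = 24.70 mg/L.

24.7 mg/L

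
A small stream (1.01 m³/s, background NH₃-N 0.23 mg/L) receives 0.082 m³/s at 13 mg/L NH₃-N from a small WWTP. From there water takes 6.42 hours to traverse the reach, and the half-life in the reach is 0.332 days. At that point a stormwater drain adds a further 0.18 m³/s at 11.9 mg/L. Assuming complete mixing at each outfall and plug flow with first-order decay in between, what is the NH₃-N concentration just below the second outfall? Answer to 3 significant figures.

Flow-weighted average: C = (1.010·0.2300 + 0.08200·13.00) / 1.092 = 1.298/1.092 = 1.189 mg/L; combined flow 1.092 m³/s.
Half-life 0.332 d → k = ln 2 / 0.332 = 2.088 d⁻¹.
Decay over the reach: 1.189·exp(−kt) = 1.189·0.5721 = 0.6802 mg/L.
Second outfall: C = (1.092·0.6802 + 0.1800·11.90)/1.272 = 2.268 mg/L.

2.27 mg/L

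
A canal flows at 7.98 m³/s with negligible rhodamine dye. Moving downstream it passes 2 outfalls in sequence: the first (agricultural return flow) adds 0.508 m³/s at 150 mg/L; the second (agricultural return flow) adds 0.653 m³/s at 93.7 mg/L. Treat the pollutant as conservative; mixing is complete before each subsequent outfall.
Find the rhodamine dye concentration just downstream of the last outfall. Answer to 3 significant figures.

15.0 mg/L

Below outfall 1: Q → 8.488 m³/s, C = (7.980·0 + 0.5080·150.0)/8.488 = 8.977 mg/L.
Below outfall 2: Q → 9.141 m³/s, C = (8.488·8.977 + 0.6530·93.70)/9.141 = 15.03 mg/L.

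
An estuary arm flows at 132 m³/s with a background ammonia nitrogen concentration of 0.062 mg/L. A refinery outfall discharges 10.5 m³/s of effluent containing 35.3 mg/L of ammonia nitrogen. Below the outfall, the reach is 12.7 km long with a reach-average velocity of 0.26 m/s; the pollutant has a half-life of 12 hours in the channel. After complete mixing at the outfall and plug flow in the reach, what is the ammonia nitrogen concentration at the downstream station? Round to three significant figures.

Mass balance: C = (132.0·0.06200 + 10.50·35.30) / 142.5 = 378.8/142.5 = 2.658 mg/L.
Travel time t = 12.7·1000 / 0.26 = 48850 s = 13.57 h.
Half-life 12 h → k = ln 2 / 12 = 0.05776 h⁻¹ = 1.386 d⁻¹.
Decay over the reach: 2.658·exp(−kt) = 2.658·0.4567 = 1.214 mg/L.

1.21 mg/L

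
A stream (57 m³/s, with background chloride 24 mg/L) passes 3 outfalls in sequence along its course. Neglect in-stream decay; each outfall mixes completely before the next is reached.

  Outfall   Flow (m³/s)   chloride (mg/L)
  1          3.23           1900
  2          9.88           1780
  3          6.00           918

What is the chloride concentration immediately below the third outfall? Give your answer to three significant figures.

402 mg/L

Outfall 1: combined Q = 60.23 m³/s; C = (57.00·24.00 + 3.230·1900)/60.23 = 124.6 mg/L.
Outfall 2: combined Q = 70.11 m³/s; C = (60.23·124.6 + 9.880·1780)/70.11 = 357.9 mg/L.
Outfall 3: combined Q = 76.11 m³/s; C = (70.11·357.9 + 6.000·918.0)/76.11 = 402.0 mg/L.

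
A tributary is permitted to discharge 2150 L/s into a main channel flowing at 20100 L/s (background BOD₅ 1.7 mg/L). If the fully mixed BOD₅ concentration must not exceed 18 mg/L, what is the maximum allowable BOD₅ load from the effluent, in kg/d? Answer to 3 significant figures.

31700 kg/d

Mass balance at the limit: 20100·1.700 + 2150·Cₑ = 22250·18 → Cₑ = 170.4 mg/L.
2150 L/s = 2.150 m³/s. Load = 2.150 m³/s × 170.4 g/m³ × 86 400 s/d = 31650 kg/d.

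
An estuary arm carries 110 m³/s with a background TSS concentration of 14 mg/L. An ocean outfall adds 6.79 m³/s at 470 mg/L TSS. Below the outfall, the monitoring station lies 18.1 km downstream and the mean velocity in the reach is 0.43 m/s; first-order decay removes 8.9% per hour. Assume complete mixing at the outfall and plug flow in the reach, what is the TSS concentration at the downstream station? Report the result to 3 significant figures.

Conservation of mass: C = (110.0·14.00 + 6.790·470.0) / 116.8 = 4731/116.8 = 40.51 mg/L.
Travel time t = 18.1·1000 / 0.43 = 42090 s = 11.69 h.
8.9%/h lost → k = −ln(1 − 0.089) = 0.09321 h⁻¹.
First-order decay: C = 40.51·exp(−k·t) = 40.51·0.3363 = 13.62 mg/L.

13.6 mg/L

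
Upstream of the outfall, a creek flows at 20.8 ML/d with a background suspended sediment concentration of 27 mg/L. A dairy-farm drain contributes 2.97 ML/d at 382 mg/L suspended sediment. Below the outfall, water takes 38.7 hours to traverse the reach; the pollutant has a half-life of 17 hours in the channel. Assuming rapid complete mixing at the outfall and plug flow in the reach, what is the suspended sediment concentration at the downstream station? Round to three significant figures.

Conservation of mass: C = (20.80·27.00 + 2.970·382.0) / 23.77 = 1696/23.77 = 71.36 mg/L.
Half-life 17 h → k = ln 2 / 17 = 0.04077 h⁻¹ = 0.9786 d⁻¹.
After decay, C = 71.36 × e^(−kt) = 71.36 × 0.2064 = 14.73 mg/L.

14.7 mg/L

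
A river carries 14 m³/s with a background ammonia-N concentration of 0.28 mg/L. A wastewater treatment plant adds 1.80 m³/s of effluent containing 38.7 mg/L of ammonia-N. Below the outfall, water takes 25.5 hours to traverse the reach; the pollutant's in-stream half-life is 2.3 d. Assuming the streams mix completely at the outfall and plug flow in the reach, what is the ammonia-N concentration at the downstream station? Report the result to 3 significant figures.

3.38 mg/L

Flow-weighted average: C = (14.00·0.2800 + 1.800·38.70) / 15.80 = 73.58/15.80 = 4.657 mg/L.
Half-life 2.3 d → k = ln 2 / 2.3 = 0.3014 d⁻¹.
After decay, C = 4.657 × e^(−kt) = 4.657 × 0.7260 = 3.381 mg/L.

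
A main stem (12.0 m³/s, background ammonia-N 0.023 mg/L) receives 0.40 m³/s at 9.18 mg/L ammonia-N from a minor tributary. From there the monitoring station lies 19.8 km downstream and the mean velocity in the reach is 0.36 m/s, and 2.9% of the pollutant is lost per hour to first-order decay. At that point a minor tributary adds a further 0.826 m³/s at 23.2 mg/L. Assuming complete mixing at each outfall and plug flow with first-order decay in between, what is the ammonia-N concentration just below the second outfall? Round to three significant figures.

Mass balance: C = (12.00·0.02300 + 0.4000·9.180) / 12.40 = 3.948/12.40 = 0.3184 mg/L; combined flow 12.40 m³/s.
Travel time t = 19.8·1000 / 0.36 = 55000 s = 15.28 h.
2.9%/h lost → k = −ln(1 − 0.029) = 0.02943 h⁻¹.
Applying C = C₀e^(−kt): 0.3184 × 0.6379 = 0.2031 mg/L.
Second outfall: C = (12.40·0.2031 + 0.8260·23.20)/13.23 = 1.639 mg/L.

1.64 mg/L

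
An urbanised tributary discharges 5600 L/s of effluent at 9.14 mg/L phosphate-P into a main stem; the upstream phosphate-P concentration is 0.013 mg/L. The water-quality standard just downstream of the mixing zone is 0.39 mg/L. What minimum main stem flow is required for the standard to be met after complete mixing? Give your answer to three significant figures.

130000 L/s

Set C_mix = 0.39: (Q·0.01300 + 5600·9.140) / (Q + 5600) = 0.39
→ Q = 5600·(9.140 − 0.39)/(0.39 − 0.01300) = 130000 L/s.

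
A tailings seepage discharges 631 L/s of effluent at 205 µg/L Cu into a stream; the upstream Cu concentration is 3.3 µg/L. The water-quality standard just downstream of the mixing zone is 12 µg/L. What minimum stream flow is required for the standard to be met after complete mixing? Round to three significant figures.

14000 L/s

Set C_mix = 12: (Q·3.300 + 631.0·205.0) / (Q + 631.0) = 12
→ Q = 631.0·(205.0 − 12)/(12 − 3.300) = 14000 L/s.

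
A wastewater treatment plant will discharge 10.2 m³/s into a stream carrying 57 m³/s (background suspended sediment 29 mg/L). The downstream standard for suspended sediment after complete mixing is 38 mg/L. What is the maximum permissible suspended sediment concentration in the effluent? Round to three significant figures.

At the limit, (Qr·Cr + Qe·Cₑ)/(Qr + Qe) = 38:
Cₑ = (67.20·38 − 57.00·29.00) / 10.20 = 88.29 mg/L.

88.3 mg/L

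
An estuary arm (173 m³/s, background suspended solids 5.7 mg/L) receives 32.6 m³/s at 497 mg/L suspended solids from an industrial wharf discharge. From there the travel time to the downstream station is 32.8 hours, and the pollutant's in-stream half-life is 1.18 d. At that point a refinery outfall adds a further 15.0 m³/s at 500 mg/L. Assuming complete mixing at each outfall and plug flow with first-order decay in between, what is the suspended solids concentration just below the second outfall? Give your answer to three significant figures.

Mass balance: C = (173.0·5.700 + 32.60·497.0) / 205.6 = 17190/205.6 = 83.60 mg/L; combined flow 205.6 m³/s.
Half-life 1.18 d → k = ln 2 / 1.18 = 0.5874 d⁻¹.
First-order decay: C = 83.60·exp(−k·t) = 83.60·0.4481 = 37.46 mg/L.
Second outfall: C = (205.6·37.46 + 15.00·500.0)/220.6 = 68.91 mg/L.

68.9 mg/L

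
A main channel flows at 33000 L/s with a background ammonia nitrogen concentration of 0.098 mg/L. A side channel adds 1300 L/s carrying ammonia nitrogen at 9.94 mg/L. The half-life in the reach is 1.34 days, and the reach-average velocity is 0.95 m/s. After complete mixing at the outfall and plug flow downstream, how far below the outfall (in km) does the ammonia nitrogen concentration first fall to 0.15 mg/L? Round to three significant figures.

182 km

Mass balance: C = (33000·0.09800 + 1300·9.940) / 34300 = 16160/34300 = 0.4710 mg/L.
Half-life 1.34 d → k = ln 2 / 1.34 = 0.5173 d⁻¹.
Set 0.4710·exp(−k·t) = 0.15 → t = ln(0.4710/0.15)/k = 191100 s = 53.09 h.
Distance = v·t = 0.95·191100 = 181600 m = 181.6 km.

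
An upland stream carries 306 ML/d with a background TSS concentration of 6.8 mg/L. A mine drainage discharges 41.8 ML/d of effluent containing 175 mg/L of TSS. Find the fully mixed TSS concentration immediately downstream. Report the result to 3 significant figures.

Conservation of mass: C = (306.0·6.800 + 41.80·175.0) / 347.8 = 9396/347.8 = 27.01 mg/L.

27.0 mg/L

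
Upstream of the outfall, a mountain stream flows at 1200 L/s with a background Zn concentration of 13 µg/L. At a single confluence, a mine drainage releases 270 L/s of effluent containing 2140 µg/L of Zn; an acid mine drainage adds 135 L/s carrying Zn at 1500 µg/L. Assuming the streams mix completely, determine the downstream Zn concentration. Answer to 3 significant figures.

Mixed concentration C = ΣQC/ΣQ = (1200·13.00 + 270.0·2140 + 135.0·1500) / 1605 = 795900/1605 = 495.9 µg/L.

496 µg/L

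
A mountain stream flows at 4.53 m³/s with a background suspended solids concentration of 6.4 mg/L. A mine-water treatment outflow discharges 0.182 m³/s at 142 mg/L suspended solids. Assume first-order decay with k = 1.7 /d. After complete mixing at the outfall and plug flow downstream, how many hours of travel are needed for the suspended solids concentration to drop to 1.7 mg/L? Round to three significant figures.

Mixed concentration C = ΣQC/ΣQ = (4.530·6.400 + 0.1820·142.0) / 4.712 = 54.84/4.712 = 11.64 mg/L.
11.64·exp(−k·t) = 1.7 → t = ln(11.64/1.7)/k = 97760 s = 27.16 h.

27.2 h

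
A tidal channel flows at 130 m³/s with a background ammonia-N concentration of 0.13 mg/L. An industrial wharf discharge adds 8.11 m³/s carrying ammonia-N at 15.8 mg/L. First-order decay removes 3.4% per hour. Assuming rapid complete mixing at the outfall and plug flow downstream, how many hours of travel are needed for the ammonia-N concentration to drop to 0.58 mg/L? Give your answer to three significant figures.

17.2 h

Flow-weighted average: C = (130.0·0.1300 + 8.110·15.80) / 138.1 = 145.0/138.1 = 1.050 mg/L.
3.4%/h lost → k = −ln(1 − 0.034) = 0.03459 h⁻¹.
1.050·exp(−k·t) = 0.58 → t = ln(1.050/0.58)/k = 61780 s = 17.16 h.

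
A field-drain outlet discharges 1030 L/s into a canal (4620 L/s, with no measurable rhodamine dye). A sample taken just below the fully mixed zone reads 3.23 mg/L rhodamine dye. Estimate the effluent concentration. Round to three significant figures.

Mass balance: 4620·0 + 1030·Cₑ = 5650·3.230
→ Cₑ = (5650·3.230 − 4620·0) / 1030 = 17.72 mg/L.

17.7 mg/L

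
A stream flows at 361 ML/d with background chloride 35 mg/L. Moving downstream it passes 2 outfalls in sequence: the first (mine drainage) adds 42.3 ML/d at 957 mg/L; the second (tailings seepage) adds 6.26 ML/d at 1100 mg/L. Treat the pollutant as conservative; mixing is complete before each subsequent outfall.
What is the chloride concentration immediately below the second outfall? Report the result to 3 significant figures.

Below outfall 1: Q → 403.3 ML/d, C = (361.0·35.00 + 42.30·957.0)/403.3 = 131.7 mg/L.
Below outfall 2: Q → 409.6 ML/d, C = (403.3·131.7 + 6.260·1100)/409.6 = 146.5 mg/L.

147 mg/L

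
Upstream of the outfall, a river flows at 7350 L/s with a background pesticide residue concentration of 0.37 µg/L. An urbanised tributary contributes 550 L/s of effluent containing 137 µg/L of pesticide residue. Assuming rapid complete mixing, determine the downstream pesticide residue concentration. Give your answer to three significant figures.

9.88 µg/L

Flow-weighted average: C = (7350·0.3700 + 550.0·137.0) / 7900 = 78070/7900 = 9.882 µg/L.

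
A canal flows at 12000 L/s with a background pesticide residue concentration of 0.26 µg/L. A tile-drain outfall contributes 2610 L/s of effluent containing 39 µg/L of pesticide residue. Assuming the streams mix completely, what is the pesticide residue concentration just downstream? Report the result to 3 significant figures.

7.18 µg/L

Flow-weighted average: C = (12000·0.2600 + 2610·39.00) / 14610 = 104900/14610 = 7.181 µg/L.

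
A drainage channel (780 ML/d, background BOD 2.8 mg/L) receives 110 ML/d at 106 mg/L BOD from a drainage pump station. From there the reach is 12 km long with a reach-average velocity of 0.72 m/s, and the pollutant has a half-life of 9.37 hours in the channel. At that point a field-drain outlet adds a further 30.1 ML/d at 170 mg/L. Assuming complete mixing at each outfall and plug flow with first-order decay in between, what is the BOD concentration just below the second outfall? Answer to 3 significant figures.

Conservation of mass: C = (780.0·2.800 + 110.0·106.0) / 890.0 = 13840/890.0 = 15.56 mg/L; combined flow 890.0 ML/d.
Travel time t = 12·1000 / 0.72 = 16670 s = 4.630 h.
Half-life 9.37 h → k = ln 2 / 9.37 = 0.07398 h⁻¹ = 1.775 d⁻¹.
Decay over the reach: 15.56·exp(−kt) = 15.56·0.7100 = 11.04 mg/L.
Second outfall: C = (890.0·11.04 + 30.10·170.0)/920.1 = 16.24 mg/L.

16.2 mg/L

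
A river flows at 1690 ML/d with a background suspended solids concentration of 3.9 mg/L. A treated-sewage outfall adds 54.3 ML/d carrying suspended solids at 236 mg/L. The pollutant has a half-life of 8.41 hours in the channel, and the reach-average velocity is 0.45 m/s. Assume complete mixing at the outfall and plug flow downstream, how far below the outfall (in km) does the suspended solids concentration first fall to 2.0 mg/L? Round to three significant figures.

33.7 km

Mass balance: C = (1690·3.900 + 54.30·236.0) / 1744 = 19410/1744 = 11.13 mg/L.
Half-life 8.41 h → k = ln 2 / 8.41 = 0.08242 h⁻¹ = 1.978 d⁻¹.
Set 11.13·exp(−k·t) = 2.0 → t = ln(11.13/2.0)/k = 74960 s = 20.82 h.
Distance = v·t = 0.45·74960 = 33730 m = 33.73 km.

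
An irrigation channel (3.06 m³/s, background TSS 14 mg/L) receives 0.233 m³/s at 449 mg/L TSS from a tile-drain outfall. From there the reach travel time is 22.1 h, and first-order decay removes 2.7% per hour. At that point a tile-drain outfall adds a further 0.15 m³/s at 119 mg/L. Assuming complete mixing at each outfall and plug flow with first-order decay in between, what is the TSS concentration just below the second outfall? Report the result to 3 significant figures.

28.6 mg/L

Mass balance: C = (3.060·14.00 + 0.2330·449.0) / 3.293 = 147.5/3.293 = 44.78 mg/L; combined flow 3.293 m³/s.
2.7%/h lost → k = −ln(1 − 0.027) = 0.02737 h⁻¹.
Decay over the reach: 44.78·exp(−kt) = 44.78·0.5461 = 24.45 mg/L.
Second outfall: C = (3.293·24.45 + 0.1500·119.0)/3.443 = 28.57 mg/L.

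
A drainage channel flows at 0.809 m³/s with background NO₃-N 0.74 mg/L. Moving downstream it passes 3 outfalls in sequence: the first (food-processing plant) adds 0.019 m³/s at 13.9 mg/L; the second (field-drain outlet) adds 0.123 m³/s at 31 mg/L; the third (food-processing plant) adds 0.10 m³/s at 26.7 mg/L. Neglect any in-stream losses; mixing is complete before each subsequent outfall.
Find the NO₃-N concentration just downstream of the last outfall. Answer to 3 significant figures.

After outfall 1: Q = 0.8090 + 0.01900 = 0.8280 m³/s; C = (0.8090·0.7400 + 0.01900·13.90)/0.8280 = 1.042 mg/L.
After outfall 2: Q = 0.8280 + 0.1230 = 0.9510 m³/s; C = (0.8280·1.042 + 0.1230·31.00)/0.9510 = 4.917 mg/L.
After outfall 3: Q = 0.9510 + 0.1000 = 1.051 m³/s; C = (0.9510·4.917 + 0.1000·26.70)/1.051 = 6.989 mg/L.

6.99 mg/L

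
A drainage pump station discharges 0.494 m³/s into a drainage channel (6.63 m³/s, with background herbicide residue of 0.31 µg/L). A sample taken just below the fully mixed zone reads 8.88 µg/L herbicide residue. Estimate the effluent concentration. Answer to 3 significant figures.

Mass balance: 6.630·0.3100 + 0.4940·Cₑ = 7.124·8.880
→ Cₑ = (7.124·8.880 − 6.630·0.3100) / 0.4940 = 123.9 µg/L.

124 µg/L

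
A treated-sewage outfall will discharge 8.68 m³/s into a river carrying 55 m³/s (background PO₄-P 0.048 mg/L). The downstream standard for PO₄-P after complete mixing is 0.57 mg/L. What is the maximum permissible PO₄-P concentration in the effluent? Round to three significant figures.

At the limit, (Qr·Cr + Qe·Cₑ)/(Qr + Qe) = 0.57:
Cₑ = (63.68·0.57 − 55.00·0.04800) / 8.680 = 3.878 mg/L.

3.88 mg/L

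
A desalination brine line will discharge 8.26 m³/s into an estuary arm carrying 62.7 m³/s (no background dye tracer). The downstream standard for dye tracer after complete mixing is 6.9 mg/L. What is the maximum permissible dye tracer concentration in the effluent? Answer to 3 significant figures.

At the limit, (Qr·Cr + Qe·Cₑ)/(Qr + Qe) = 6.9:
Cₑ = (70.96·6.9 − 62.70·0) / 8.260 = 59.28 mg/L.

59.3 mg/L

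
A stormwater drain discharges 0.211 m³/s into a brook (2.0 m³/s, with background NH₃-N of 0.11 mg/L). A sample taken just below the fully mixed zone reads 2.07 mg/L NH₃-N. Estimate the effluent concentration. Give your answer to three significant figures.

20.6 mg/L

Mass balance: 2.000·0.1100 + 0.2110·Cₑ = 2.211·2.070
→ Cₑ = (2.211·2.070 − 2.000·0.1100) / 0.2110 = 20.65 mg/L.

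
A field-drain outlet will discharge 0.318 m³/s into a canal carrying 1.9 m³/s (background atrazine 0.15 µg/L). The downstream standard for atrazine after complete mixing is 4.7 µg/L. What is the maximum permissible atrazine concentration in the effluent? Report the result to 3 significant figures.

31.9 µg/L

At the limit, (Qr·Cr + Qe·Cₑ)/(Qr + Qe) = 4.7:
Cₑ = (2.218·4.7 − 1.900·0.1500) / 0.3180 = 31.89 µg/L.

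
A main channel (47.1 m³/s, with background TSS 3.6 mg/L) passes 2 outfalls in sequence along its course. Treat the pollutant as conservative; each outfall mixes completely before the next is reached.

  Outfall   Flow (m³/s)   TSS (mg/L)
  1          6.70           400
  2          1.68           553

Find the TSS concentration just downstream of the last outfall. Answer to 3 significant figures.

68.1 mg/L

Outfall 1: combined Q = 53.80 m³/s; C = (47.10·3.600 + 6.700·400.0)/53.80 = 52.97 mg/L.
Outfall 2: combined Q = 55.48 m³/s; C = (53.80·52.97 + 1.680·553.0)/55.48 = 68.11 mg/L.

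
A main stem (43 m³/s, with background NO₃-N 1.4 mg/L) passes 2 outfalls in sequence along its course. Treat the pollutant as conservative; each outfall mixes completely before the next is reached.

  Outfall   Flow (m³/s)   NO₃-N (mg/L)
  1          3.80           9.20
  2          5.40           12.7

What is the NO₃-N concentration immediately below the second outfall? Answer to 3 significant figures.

Outfall 1: combined Q = 46.80 m³/s; C = (43.00·1.400 + 3.800·9.200)/46.80 = 2.033 mg/L.
Outfall 2: combined Q = 52.20 m³/s; C = (46.80·2.033 + 5.400·12.70)/52.20 = 3.137 mg/L.

3.14 mg/L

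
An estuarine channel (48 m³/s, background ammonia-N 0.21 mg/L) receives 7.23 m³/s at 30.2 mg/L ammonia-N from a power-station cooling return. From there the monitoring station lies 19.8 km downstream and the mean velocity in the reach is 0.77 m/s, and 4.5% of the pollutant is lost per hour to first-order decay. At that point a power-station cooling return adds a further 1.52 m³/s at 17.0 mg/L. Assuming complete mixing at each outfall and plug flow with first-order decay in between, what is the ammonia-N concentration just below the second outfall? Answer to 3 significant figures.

3.35 mg/L

Mass balance: C = (48.00·0.2100 + 7.230·30.20) / 55.23 = 228.4/55.23 = 4.136 mg/L; combined flow 55.23 m³/s.
Travel time t = 19.8·1000 / 0.77 = 25710 s = 7.143 h.
4.5%/h lost → k = −ln(1 − 0.045) = 0.04604 h⁻¹.
First-order decay: C = 4.136·exp(−k·t) = 4.136·0.7197 = 2.977 mg/L.
At the second outfall, C = (55.23·2.977 + 1.520·17.00) / (55.23 + 1.520) = 3.352 mg/L.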